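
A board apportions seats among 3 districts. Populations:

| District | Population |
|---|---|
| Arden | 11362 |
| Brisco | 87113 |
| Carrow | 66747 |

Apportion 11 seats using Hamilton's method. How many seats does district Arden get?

The standard divisor is 165222/11 ≈ 15020.182.
Standard quotas: Arden 0.7564, Brisco 5.7997, Carrow 4.4438.
Lower quotas: Arden 0, Brisco 5, Carrow 4 (sum 9, leaving 2 seats).
Remainders in descending order: Brisco 0.7997, Arden 0.7564, Carrow 0.4438.
Largest remainders: Brisco, Arden receive the extra seats.
Arden receives 1.

1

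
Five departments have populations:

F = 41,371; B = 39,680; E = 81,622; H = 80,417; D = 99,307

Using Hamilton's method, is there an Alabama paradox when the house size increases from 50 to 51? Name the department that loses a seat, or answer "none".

At 50 seats: F 6, B 6, E 12, H 12, D 14.
At 51 seats: F 6, B 6, E 12, H 12, D 15.
No department's allocation decreased.

none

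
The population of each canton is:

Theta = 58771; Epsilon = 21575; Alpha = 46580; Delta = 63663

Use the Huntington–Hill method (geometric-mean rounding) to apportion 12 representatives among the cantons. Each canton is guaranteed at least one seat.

With divisor 16111: modified quotas Theta 3.648, Epsilon 1.339, Alpha 2.891, Delta 3.952.
Geometric-mean thresholds: Theta √(3·4)=3.464, Epsilon √(1·2)=1.414, Alpha √(2·3)=2.449, Delta √(3·4)=3.464.
Each quota rounded against its threshold gives Theta 4, Epsilon 1, Alpha 3, Delta 4 (total 12).

Theta 4; Epsilon 1; Alpha 3; Delta 4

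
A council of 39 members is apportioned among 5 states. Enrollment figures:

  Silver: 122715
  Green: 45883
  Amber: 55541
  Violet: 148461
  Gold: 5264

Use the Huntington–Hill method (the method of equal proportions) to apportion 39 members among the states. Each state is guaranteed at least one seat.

With divisor 9983: modified quotas Silver 12.292, Green 4.596, Amber 5.564, Violet 14.871, Gold 0.527.
Geometric-mean thresholds: Silver √(12·13)=12.490, Green √(4·5)=4.472, Amber √(5·6)=5.477, Violet √(14·15)=14.491, Gold (min 1).
Each quota rounded against its threshold gives Silver 12, Green 5, Amber 6, Violet 15, Gold 1 (total 39).

Silver=12, Green=5, Amber=6, Violet=15, Gold=1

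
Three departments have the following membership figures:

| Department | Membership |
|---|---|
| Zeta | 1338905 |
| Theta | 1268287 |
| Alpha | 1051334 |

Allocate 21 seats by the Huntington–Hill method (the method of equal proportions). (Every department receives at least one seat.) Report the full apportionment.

Zeta=8, Theta=7, Alpha=6

With divisor 174200: modified quotas Zeta 7.686, Theta 7.281, Alpha 6.035.
Geometric-mean thresholds: Zeta √(7·8)=7.483, Theta √(7·8)=7.483, Alpha √(6·7)=6.481.
Each quota rounded against its threshold gives Zeta 8, Theta 7, Alpha 6 (total 21).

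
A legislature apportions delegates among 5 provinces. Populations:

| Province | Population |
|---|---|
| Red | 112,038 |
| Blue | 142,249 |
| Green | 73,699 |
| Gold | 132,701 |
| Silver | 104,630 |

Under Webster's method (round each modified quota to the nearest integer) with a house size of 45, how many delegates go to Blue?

Standard divisor 565317/45 ≈ 12562.6; standard quotas: Red 8.918, Blue 11.323, Green 5.867, Gold 10.563, Silver 8.329.
Rounding to the nearest integer gives Red 9, Blue 11, Green 6, Gold 11, Silver 8 — total 45, matching the house size, so no adjustment is needed.
Blue receives 11.

11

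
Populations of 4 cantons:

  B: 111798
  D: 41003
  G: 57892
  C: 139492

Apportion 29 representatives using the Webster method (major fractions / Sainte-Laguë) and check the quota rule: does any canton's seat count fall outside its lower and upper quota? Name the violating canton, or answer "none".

none

Standard quotas: B 9.258, D 3.396, G 4.794, C 11.552.
Webster allocation: B 9, D 3, G 5, C 12.
Every allocation lies between the lower and upper quota.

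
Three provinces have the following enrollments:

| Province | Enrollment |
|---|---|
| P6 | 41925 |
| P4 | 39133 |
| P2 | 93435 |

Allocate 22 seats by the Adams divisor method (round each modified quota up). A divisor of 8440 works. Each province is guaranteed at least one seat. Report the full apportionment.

P6 5, P4 5, P2 12

With modified divisor 8440: modified quotas P6 4.967, P4 4.637, P2 11.070.
Rounding up: P6 5, P4 5, P2 12 (total 22).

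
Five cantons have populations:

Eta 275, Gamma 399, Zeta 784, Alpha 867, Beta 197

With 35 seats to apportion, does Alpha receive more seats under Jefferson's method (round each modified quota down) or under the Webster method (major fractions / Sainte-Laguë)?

Jefferson: Eta 4, Gamma 5, Zeta 11, Alpha 13, Beta 2.
Webster: Eta 4, Gamma 5, Zeta 11, Alpha 12, Beta 3.
Alpha gets 13 under Jefferson and 12 under Webster.

Jefferson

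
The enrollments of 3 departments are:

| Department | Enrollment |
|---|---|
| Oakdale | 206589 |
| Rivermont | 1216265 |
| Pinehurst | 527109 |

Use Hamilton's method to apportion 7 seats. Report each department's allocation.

Oakdale: 1, Rivermont: 4, Pinehurst: 2

Standard divisor: 1949963 ÷ 7 ≈ 278566.143.
Standard quotas: Oakdale 0.7416, Rivermont 4.3662, Pinehurst 1.8922.
Lower quotas: Oakdale 0, Rivermont 4, Pinehurst 1 (sum 5, leaving 2 seats).
Remainders in descending order: Pinehurst 0.8922, Oakdale 0.7416, Rivermont 0.3662.
The surplus seats go to Pinehurst, Oakdale.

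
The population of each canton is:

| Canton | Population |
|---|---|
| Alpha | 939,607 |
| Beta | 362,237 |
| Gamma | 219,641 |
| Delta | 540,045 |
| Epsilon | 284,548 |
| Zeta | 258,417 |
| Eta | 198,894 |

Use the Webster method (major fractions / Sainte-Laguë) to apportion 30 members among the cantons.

Standard divisor 2803389/30 ≈ 93446.3; standard quotas: Alpha 10.055, Beta 3.876, Gamma 2.350, Delta 5.779, Epsilon 3.045, Zeta 2.765, Eta 2.128.
Rounding to the nearest integer gives Alpha 10, Beta 4, Gamma 2, Delta 6, Epsilon 3, Zeta 3, Eta 2 — total 30, matching the house size, so no adjustment is needed.

Alpha=10; Beta=4; Gamma=2; Delta=6; Epsilon=3; Zeta=3; Eta=2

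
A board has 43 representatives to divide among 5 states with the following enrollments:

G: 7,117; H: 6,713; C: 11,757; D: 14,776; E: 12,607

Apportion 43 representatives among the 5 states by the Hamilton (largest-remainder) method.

G 6, H 5, C 10, D 12, E 10

Total 52970; standard divisor 52970/43 ≈ 1231.86.
Standard quotas: G 5.7774, H 5.4495, C 9.5441, D 11.9949, E 10.2341.
Lower quotas: G 5, H 5, C 9, D 11, E 10 (sum 40, leaving 3 seats).
Remainders in descending order: D 0.9949, G 0.7774, C 0.5441, H 0.4495, E 0.2341.
The surplus seats go to D, G, C.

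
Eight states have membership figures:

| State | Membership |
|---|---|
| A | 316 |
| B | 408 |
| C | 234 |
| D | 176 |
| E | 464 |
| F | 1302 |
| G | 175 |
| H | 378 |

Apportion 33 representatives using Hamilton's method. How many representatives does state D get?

2

Total 3453; standard divisor 3453/33 ≈ 104.636.
Standard quotas: A 3.020, B 3.899, C 2.236, D 1.682, E 4.434, F 12.443, G 1.672, H 3.613.
Lower quotas: A 3, B 3, C 2, D 1, E 4, F 12, G 1, H 3 (sum 29, leaving 4 seats).
Remainders in descending order: B 0.899, D 0.682, G 0.672, H 0.613, F 0.443, E 0.434, C 0.236, A 0.020.
The surplus seats go to B, D, G, H.
D receives 2.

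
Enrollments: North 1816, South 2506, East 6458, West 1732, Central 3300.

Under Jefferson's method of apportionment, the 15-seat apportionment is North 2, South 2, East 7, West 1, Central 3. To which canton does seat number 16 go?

West

Priority for the next seat is population ÷ (current seats + 1).
Priorities: North 605.333, South 835.333, East 807.250, West 866.000, Central 825.000.
Highest priority: West.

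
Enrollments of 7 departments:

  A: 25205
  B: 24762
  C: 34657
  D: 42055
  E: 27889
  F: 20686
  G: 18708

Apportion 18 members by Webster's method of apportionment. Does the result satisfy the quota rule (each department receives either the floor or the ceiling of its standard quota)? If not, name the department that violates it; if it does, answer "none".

Standard quotas: A 2.339, B 2.298, C 3.216, D 3.903, E 2.588, F 1.920, G 1.736.
Webster allocation: A 2, B 2, C 3, D 4, E 3, F 2, G 2.
Every allocation lies between the lower and upper quota.

none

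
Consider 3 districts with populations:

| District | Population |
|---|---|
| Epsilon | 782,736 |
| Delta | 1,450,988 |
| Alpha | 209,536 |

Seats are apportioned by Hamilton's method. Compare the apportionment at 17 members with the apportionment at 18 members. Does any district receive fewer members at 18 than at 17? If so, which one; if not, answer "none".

Alpha

At 17 seats: Epsilon 5, Delta 10, Alpha 2.
At 18 seats: Epsilon 6, Delta 11, Alpha 1.
Alpha drops from 2 to 1.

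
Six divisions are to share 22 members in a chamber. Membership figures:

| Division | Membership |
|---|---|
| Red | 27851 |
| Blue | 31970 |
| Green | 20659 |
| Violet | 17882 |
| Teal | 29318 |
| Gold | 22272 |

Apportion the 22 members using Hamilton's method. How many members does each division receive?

Standard divisor: 149952 ÷ 22 = 6816.
Standard quotas: Red 4.0861, Blue 4.6904, Green 3.0310, Violet 2.6235, Teal 4.3013, Gold 3.2676.
Lower quotas: Red 4, Blue 4, Green 3, Violet 2, Teal 4, Gold 3 (sum 20, leaving 2 seats).
Remainders in descending order: Blue 0.6904, Violet 0.6235, Teal 0.3013, Gold 0.2676, Red 0.0861, Green 0.0310.
Largest remainders: Blue, Violet receive the extra seats.

Red 4; Blue 5; Green 3; Violet 3; Teal 4; Gold 3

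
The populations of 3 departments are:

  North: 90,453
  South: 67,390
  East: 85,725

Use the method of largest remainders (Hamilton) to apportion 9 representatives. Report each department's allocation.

North: 3, South: 3, East: 3

The standard divisor is 243568/9 ≈ 27063.111.
Standard quotas: North 3.3423, South 2.4901, East 3.1676.
Lower quotas: North 3, South 2, East 3 (sum 8, leaving 1 seat).
Remainders in descending order: South 0.4901, North 0.3423, East 0.1676.
The surplus seat goes to South.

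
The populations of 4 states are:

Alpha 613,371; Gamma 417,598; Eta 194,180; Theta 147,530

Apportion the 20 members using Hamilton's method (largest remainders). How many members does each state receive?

Alpha: 9, Gamma: 6, Eta: 3, Theta: 2

The standard divisor is 1372679/20 ≈ 68633.95.
Standard quotas: Alpha 8.9368, Gamma 6.0844, Eta 2.8292, Theta 2.1495.
Lower quotas: Alpha 8, Gamma 6, Eta 2, Theta 2 (sum 18, leaving 2 seats).
Remainders in descending order: Alpha 0.9368, Eta 0.8292, Theta 0.1495, Gamma 0.0844.
The surplus seats go to Alpha, Eta.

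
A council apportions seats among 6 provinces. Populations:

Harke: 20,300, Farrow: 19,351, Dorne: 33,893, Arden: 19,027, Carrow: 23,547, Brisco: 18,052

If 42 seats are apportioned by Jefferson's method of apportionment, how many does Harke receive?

6

Standard divisor 134170/42 ≈ 3194.524; standard quotas: Harke 6.355, Farrow 6.058, Dorne 10.610, Arden 5.956, Carrow 7.371, Brisco 5.651.
Rounding down gives 6, 6, 10, 5, 7, 5 = 39 seats, so the divisor must be adjusted.
With modified divisor 2980: modified quotas Harke 6.812, Farrow 6.494, Dorne 11.373, Arden 6.385, Carrow 7.902, Brisco 6.058.
Rounding down: Harke 6, Farrow 6, Dorne 11, Arden 6, Carrow 7, Brisco 6 (total 42).
Harke receives 6.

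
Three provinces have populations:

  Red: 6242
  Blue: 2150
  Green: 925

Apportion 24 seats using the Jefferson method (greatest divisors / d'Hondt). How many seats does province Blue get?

5

Standard divisor 9317/24 ≈ 388.208; standard quotas: Red 16.079, Blue 5.538, Green 2.383.
Rounding down gives 16, 5, 2 = 23 seats, so the divisor must be adjusted.
With modified divisor 360: modified quotas Red 17.339, Blue 5.972, Green 2.569.
Rounding down: Red 17, Blue 5, Green 2 (total 24).
Blue receives 5.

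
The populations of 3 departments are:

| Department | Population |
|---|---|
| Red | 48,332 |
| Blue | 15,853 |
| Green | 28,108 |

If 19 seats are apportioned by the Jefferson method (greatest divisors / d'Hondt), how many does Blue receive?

3

Standard divisor 92293/19 ≈ 4857.526; standard quotas: Red 9.950, Blue 3.264, Green 5.786.
Rounding down gives 9, 3, 5 = 17 seats, so the divisor must be adjusted.
With modified divisor 4500: modified quotas Red 10.740, Blue 3.523, Green 6.246.
Rounding down: Red 10, Blue 3, Green 6 (total 19).
Blue receives 3.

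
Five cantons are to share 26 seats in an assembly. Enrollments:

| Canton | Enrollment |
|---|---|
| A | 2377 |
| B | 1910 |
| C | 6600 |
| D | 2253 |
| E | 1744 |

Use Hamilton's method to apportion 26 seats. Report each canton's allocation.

A 4, B 3, C 12, D 4, E 3

Total 14884; standard divisor 14884/26 ≈ 572.462.
Standard quotas: A 4.1522, B 3.3365, C 11.5292, D 3.9356, E 3.0465.
Lower quotas: A 4, B 3, C 11, D 3, E 3 (sum 24, leaving 2 seats).
Remainders in descending order: D 0.9356, C 0.5292, B 0.3365, A 0.1522, E 0.0465.
The surplus seats go to D, C.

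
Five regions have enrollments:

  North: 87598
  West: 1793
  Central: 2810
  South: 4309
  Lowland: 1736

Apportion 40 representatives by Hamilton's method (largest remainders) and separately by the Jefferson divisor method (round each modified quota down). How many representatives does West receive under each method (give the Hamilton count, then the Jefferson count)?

Hamilton: North 35, West 1, Central 1, South 2, Lowland 1.
Jefferson: North 38, West 0, Central 1, South 1, Lowland 0.
West gets 1 under Hamilton and 0 under Jefferson.

1 and 0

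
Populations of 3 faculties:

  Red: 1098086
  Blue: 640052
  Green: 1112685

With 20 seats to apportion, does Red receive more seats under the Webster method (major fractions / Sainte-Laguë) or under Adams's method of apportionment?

Webster: Red 8, Blue 4, Green 8.
Adams: Red 7, Blue 5, Green 8.
Red gets 8 under Webster and 7 under Adams.

Webster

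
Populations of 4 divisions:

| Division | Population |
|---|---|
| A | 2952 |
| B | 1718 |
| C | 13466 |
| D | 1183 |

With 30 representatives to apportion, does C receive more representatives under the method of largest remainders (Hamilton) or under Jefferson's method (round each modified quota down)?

Jefferson

Hamilton: A 4, B 3, C 21, D 2.
Jefferson: A 4, B 2, C 22, D 2.
C gets 21 under Hamilton and 22 under Jefferson.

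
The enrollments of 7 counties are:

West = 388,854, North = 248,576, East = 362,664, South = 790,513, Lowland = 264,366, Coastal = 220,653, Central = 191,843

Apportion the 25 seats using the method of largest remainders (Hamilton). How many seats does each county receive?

The standard divisor is 2467469/25 ≈ 98698.76.
Standard quotas: West 3.9398, North 2.5185, East 3.6745, South 8.0094, Lowland 2.6785, Coastal 2.2356, Central 1.9437.
Lower quotas: West 3, North 2, East 3, South 8, Lowland 2, Coastal 2, Central 1 (sum 21, leaving 4 seats).
Remainders in descending order: Central 0.9437, West 0.9398, Lowland 0.6785, East 0.6745, North 0.5185, Coastal 0.2356, South 0.0094.
Largest remainders: Central, West, Lowland, East receive the extra seats.

West 4; North 2; East 4; South 8; Lowland 3; Coastal 2; Central 2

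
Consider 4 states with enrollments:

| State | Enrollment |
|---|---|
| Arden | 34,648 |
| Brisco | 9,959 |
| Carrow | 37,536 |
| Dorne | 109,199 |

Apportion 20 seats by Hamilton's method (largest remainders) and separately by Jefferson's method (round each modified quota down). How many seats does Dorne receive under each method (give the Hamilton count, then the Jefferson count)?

Hamilton: Arden 4, Brisco 1, Carrow 4, Dorne 11.
Jefferson: Arden 3, Brisco 1, Carrow 4, Dorne 12.
Dorne gets 11 under Hamilton and 12 under Jefferson.

11 and 12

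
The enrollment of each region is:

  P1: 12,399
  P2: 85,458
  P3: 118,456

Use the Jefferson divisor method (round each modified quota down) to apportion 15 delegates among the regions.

Standard divisor 216313/15 ≈ 14420.867; standard quotas: P1 0.860, P2 5.926, P3 8.214.
Rounding down gives 0, 5, 8 = 13 seats, so the divisor must be adjusted.
With modified divisor 12800: modified quotas P1 0.969, P2 6.676, P3 9.254.
Rounding down: P1 0, P2 6, P3 9 (total 15).

P1=0; P2=6; P3=9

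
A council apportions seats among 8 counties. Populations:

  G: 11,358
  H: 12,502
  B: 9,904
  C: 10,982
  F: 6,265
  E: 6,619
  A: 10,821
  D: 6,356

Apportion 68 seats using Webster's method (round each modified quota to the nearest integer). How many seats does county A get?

10

Standard divisor 74807/68 ≈ 1100.103; standard quotas: G 10.324, H 11.364, B 9.003, C 9.983, F 5.695, E 6.017, A 9.836, D 5.778.
Rounding to the nearest integer gives G 10, H 11, B 9, C 10, F 6, E 6, A 10, D 6 — total 68, matching the house size, so no adjustment is needed.
A receives 10.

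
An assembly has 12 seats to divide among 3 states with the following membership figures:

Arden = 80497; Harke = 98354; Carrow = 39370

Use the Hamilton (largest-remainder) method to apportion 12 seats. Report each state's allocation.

Arden 5; Harke 5; Carrow 2

Standard divisor: 218221 ÷ 12 ≈ 18185.083.
Standard quotas: Arden 4.4265, Harke 5.4085, Carrow 2.1650.
Lower quotas: Arden 4, Harke 5, Carrow 2 (sum 11, leaving 1 seat).
Remainders in descending order: Arden 0.4265, Harke 0.4085, Carrow 0.1650.
The surplus seat goes to Arden.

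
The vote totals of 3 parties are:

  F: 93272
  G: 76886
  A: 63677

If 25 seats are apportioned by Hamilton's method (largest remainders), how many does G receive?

8

The standard divisor is 233835/25 ≈ 9353.4.
Standard quotas: F 9.9720, G 8.2201, A 6.8079.
Lower quotas: F 9, G 8, A 6 (sum 23, leaving 2 seats).
Remainders in descending order: F 0.9720, A 0.8079, G 0.2201.
The surplus seats go to F, A.
G receives 8.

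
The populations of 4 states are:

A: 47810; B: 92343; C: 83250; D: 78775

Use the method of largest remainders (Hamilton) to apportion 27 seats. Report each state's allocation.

Total 302178; standard divisor 302178/27 ≈ 11191.778.
Standard quotas: A 4.2719, B 8.2510, C 7.4385, D 7.0386.
Lower quotas: A 4, B 8, C 7, D 7 (sum 26, leaving 1 seat).
Remainders in descending order: C 0.4385, A 0.2719, B 0.2510, D 0.0386.
Largest remainder: C receives the extra seat.

A 4, B 8, C 8, D 7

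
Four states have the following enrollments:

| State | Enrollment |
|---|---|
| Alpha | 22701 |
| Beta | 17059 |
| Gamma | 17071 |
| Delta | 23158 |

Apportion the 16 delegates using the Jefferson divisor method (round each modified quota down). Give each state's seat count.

Alpha: 5, Beta: 3, Gamma: 3, Delta: 5

Standard divisor 79989/16 ≈ 4999.312; standard quotas: Alpha 4.541, Beta 3.412, Gamma 3.415, Delta 4.632.
Rounding down gives 4, 3, 3, 4 = 14 seats, so the divisor must be adjusted.
With modified divisor 4400: modified quotas Alpha 5.159, Beta 3.877, Gamma 3.880, Delta 5.263.
Rounding down: Alpha 5, Beta 3, Gamma 3, Delta 5 (total 16).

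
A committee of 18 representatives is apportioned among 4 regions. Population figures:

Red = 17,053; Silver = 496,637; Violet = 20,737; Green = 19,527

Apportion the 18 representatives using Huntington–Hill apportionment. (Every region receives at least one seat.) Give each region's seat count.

With divisor 33164: modified quotas Red 0.514, Silver 14.975, Violet 0.625, Green 0.589.
Geometric-mean thresholds: Red (min 1), Silver √(14·15)=14.491, Violet (min 1), Green (min 1).
Each quota rounded against its threshold gives Red 1, Silver 15, Violet 1, Green 1 (total 18).

Red 1, Silver 15, Violet 1, Green 1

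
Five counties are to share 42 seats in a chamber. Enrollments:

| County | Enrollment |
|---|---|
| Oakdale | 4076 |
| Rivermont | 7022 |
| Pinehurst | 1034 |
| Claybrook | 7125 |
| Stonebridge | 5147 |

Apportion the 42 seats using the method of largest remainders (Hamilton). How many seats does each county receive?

Standard divisor: 24404 ÷ 42 ≈ 581.048.
Standard quotas: Oakdale 7.0149, Rivermont 12.0851, Pinehurst 1.7795, Claybrook 12.2623, Stonebridge 8.8581.
Lower quotas: Oakdale 7, Rivermont 12, Pinehurst 1, Claybrook 12, Stonebridge 8 (sum 40, leaving 2 seats).
Remainders in descending order: Stonebridge 0.8581, Pinehurst 0.7795, Claybrook 0.2623, Rivermont 0.0851, Oakdale 0.0149.
The surplus seats go to Stonebridge, Pinehurst.

Oakdale=7, Rivermont=12, Pinehurst=2, Claybrook=12, Stonebridge=9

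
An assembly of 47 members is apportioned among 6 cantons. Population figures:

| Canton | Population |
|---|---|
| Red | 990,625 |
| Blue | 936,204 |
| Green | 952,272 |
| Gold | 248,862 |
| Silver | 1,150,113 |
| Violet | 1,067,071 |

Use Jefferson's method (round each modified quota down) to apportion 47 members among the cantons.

Red 9; Blue 8; Green 8; Gold 2; Silver 10; Violet 10

Standard divisor 5345147/47 ≈ 113726.532; standard quotas: Red 8.711, Blue 8.232, Green 8.373, Gold 2.188, Silver 10.113, Violet 9.383.
Rounding down gives 8, 8, 8, 2, 10, 9 = 45 seats, so the divisor must be adjusted.
With modified divisor 106300: modified quotas Red 9.319, Blue 8.807, Green 8.958, Gold 2.341, Silver 10.820, Violet 10.038.
Rounding down: Red 9, Blue 8, Green 8, Gold 2, Silver 10, Violet 10 (total 47).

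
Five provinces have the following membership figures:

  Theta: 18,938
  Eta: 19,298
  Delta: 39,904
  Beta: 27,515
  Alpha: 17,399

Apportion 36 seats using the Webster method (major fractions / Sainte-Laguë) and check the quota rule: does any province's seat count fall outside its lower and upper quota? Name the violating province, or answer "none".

Standard quotas: Theta 5.540, Eta 5.646, Delta 11.674, Beta 8.050, Alpha 5.090.
Webster allocation: Theta 5, Eta 6, Delta 12, Beta 8, Alpha 5.
Every allocation lies between the lower and upper quota.

none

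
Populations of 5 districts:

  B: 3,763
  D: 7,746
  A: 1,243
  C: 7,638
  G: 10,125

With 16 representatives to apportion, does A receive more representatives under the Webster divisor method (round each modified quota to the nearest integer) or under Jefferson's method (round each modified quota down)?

Webster: B 2, D 4, A 1, C 4, G 5.
Jefferson: B 2, D 4, A 0, C 4, G 6.
A gets 1 under Webster and 0 under Jefferson.

Webster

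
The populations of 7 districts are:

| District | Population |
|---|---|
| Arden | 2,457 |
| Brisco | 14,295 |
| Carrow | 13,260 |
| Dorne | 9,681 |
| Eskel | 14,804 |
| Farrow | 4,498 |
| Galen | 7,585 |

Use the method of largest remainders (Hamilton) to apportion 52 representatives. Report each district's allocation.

Arden=2, Brisco=11, Carrow=10, Dorne=8, Eskel=12, Farrow=3, Galen=6

Total 66580; standard divisor 66580/52 ≈ 1280.385.
Standard quotas: Arden 1.9190, Brisco 11.1646, Carrow 10.3563, Dorne 7.5610, Eskel 11.5622, Farrow 3.5130, Galen 5.9240.
Lower quotas: Arden 1, Brisco 11, Carrow 10, Dorne 7, Eskel 11, Farrow 3, Galen 5 (sum 48, leaving 4 seats).
Remainders in descending order: Galen 0.9240, Arden 0.9190, Eskel 0.5622, Dorne 0.5610, Farrow 0.5130, Carrow 0.3563, Brisco 0.1646.
The surplus seats go to Galen, Arden, Eskel, Dorne.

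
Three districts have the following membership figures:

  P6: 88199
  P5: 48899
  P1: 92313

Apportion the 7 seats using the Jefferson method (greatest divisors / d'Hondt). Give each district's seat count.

P6 3; P5 1; P1 3

Standard divisor 229411/7 ≈ 32773; standard quotas: P6 2.691, P5 1.492, P1 2.817.
Rounding down gives 2, 1, 2 = 5 seats, so the divisor must be adjusted.
With modified divisor 26900: modified quotas P6 3.279, P5 1.818, P1 3.432.
Rounding down: P6 3, P5 1, P1 3 (total 7).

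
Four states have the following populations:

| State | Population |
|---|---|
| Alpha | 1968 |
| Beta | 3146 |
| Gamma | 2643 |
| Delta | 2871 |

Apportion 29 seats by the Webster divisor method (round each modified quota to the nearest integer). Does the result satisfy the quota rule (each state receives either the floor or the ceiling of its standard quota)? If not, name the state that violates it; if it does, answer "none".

none

Standard quotas: Alpha 5.370, Beta 8.584, Gamma 7.212, Delta 7.834.
Webster allocation: Alpha 5, Beta 9, Gamma 7, Delta 8.
Every allocation lies between the lower and upper quota.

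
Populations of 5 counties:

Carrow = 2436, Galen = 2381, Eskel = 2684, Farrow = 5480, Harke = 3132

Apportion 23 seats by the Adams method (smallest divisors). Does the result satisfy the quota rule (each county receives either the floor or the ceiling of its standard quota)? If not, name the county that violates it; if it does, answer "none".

Standard quotas: Carrow 3.477, Galen 3.399, Eskel 3.831, Farrow 7.822, Harke 4.471.
Adams allocation: Carrow 4, Galen 4, Eskel 4, Farrow 7, Harke 4.
Every allocation lies between the lower and upper quota.

none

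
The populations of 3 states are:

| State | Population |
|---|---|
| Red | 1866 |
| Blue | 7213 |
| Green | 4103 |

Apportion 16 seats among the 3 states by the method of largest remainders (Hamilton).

Red 2, Blue 9, Green 5

Standard divisor: 13182 ÷ 16 ≈ 823.875.
Standard quotas: Red 2.2649, Blue 8.7550, Green 4.9801.
Lower quotas: Red 2, Blue 8, Green 4 (sum 14, leaving 2 seats).
Remainders in descending order: Green 0.9801, Blue 0.7550, Red 0.2649.
Largest remainders: Green, Blue receive the extra seats.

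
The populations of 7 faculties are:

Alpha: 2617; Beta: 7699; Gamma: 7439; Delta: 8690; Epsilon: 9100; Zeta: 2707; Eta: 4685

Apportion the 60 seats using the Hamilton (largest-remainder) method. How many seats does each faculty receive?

Standard divisor: 42937 ÷ 60 ≈ 715.617.
Standard quotas: Alpha 3.6570, Beta 10.7586, Gamma 10.3952, Delta 12.1434, Epsilon 12.7163, Zeta 3.7828, Eta 6.5468.
Lower quotas: Alpha 3, Beta 10, Gamma 10, Delta 12, Epsilon 12, Zeta 3, Eta 6 (sum 56, leaving 4 seats).
Remainders in descending order: Zeta 0.7828, Beta 0.7586, Epsilon 0.7163, Alpha 0.6570, Eta 0.5468, Gamma 0.3952, Delta 0.1434.
Largest remainders: Zeta, Beta, Epsilon, Alpha receive the extra seats.

Alpha 4, Beta 11, Gamma 10, Delta 12, Epsilon 13, Zeta 4, Eta 6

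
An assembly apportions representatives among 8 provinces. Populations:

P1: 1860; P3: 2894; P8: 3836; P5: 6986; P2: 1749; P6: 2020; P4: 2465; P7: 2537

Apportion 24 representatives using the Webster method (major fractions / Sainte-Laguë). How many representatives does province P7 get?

Standard divisor 24347/24 ≈ 1014.458; standard quotas: P1 1.833, P3 2.853, P8 3.781, P5 6.886, P2 1.724, P6 1.991, P4 2.430, P7 2.501.
Rounding to the nearest integer gives 2, 3, 4, 7, 2, 2, 2, 3 = 25 seats, so the divisor must be adjusted.
With modified divisor 1040: modified quotas P1 1.788, P3 2.783, P8 3.688, P5 6.717, P2 1.682, P6 1.942, P4 2.370, P7 2.439.
Rounding to the nearest integer: P1 2, P3 3, P8 4, P5 7, P2 2, P6 2, P4 2, P7 2 (total 24).
P7 receives 2.

2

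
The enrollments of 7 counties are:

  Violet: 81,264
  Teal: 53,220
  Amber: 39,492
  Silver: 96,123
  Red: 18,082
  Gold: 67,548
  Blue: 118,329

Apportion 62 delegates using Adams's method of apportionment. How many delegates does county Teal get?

Standard divisor 474058/62 ≈ 7646.097; standard quotas: Violet 10.628, Teal 6.960, Amber 5.165, Silver 12.572, Red 2.365, Gold 8.834, Blue 15.476.
Rounding up gives 11, 7, 6, 13, 3, 9, 16 = 65 seats, so the divisor must be adjusted.
With modified divisor 8100: modified quotas Violet 10.033, Teal 6.570, Amber 4.876, Silver 11.867, Red 2.232, Gold 8.339, Blue 14.609.
Rounding up: Violet 11, Teal 7, Amber 5, Silver 12, Red 3, Gold 9, Blue 15 (total 62).
Teal receives 7.

7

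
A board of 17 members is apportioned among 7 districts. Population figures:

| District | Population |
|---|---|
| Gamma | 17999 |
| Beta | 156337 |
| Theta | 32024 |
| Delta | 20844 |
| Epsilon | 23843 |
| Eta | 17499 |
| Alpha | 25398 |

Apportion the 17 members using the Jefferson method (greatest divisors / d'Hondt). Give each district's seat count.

Gamma: 1, Beta: 10, Theta: 2, Delta: 1, Epsilon: 1, Eta: 1, Alpha: 1

Standard divisor 293944/17 ≈ 17290.824; standard quotas: Gamma 1.041, Beta 9.042, Theta 1.852, Delta 1.205, Epsilon 1.379, Eta 1.012, Alpha 1.469.
Rounding down gives 1, 9, 1, 1, 1, 1, 1 = 15 seats, so the divisor must be adjusted.
With modified divisor 14900: modified quotas Gamma 1.208, Beta 10.492, Theta 2.149, Delta 1.399, Epsilon 1.600, Eta 1.174, Alpha 1.705.
Rounding down: Gamma 1, Beta 10, Theta 2, Delta 1, Epsilon 1, Eta 1, Alpha 1 (total 17).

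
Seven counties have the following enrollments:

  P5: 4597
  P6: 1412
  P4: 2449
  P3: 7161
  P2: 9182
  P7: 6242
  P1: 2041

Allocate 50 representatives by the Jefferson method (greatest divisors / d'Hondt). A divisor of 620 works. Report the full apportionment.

With modified divisor 620: modified quotas P5 7.415, P6 2.277, P4 3.950, P3 11.550, P2 14.810, P7 10.068, P1 3.292.
Rounding down: P5 7, P6 2, P4 3, P3 11, P2 14, P7 10, P1 3 (total 50).

P5 7, P6 2, P4 3, P3 11, P2 14, P7 10, P1 3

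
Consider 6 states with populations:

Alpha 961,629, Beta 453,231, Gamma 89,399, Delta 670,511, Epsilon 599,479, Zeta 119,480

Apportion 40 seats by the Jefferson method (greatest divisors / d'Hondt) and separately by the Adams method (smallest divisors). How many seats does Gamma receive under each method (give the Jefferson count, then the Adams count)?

Jefferson: Alpha 14, Beta 6, Gamma 1, Delta 10, Epsilon 8, Zeta 1.
Adams: Alpha 13, Beta 6, Gamma 2, Delta 9, Epsilon 8, Zeta 2.
Gamma gets 1 under Jefferson and 2 under Adams.

1 and 2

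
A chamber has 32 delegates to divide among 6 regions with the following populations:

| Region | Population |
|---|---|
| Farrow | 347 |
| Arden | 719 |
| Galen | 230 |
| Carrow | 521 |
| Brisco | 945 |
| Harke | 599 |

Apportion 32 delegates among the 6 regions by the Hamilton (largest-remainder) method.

Total 3361; standard divisor 3361/32 ≈ 105.031.
Standard quotas: Farrow 3.304, Arden 6.846, Galen 2.190, Carrow 4.960, Brisco 8.997, Harke 5.703.
Lower quotas: Farrow 3, Arden 6, Galen 2, Carrow 4, Brisco 8, Harke 5 (sum 28, leaving 4 seats).
Remainders in descending order: Brisco 0.997, Carrow 0.960, Arden 0.846, Harke 0.703, Farrow 0.304, Galen 0.190.
Largest remainders: Brisco, Carrow, Arden, Harke receive the extra seats.

Farrow 3, Arden 7, Galen 2, Carrow 5, Brisco 9, Harke 6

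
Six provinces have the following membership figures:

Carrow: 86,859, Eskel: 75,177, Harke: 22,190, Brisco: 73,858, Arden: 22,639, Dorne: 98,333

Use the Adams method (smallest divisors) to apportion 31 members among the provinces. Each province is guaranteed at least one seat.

Standard divisor 379056/31 ≈ 12227.613; standard quotas: Carrow 7.104, Eskel 6.148, Harke 1.815, Brisco 6.040, Arden 1.851, Dorne 8.042.
Rounding up gives 8, 7, 2, 7, 2, 9 = 35 seats, so the divisor must be adjusted.
With modified divisor 13300: modified quotas Carrow 6.531, Eskel 5.652, Harke 1.668, Brisco 5.553, Arden 1.702, Dorne 7.393.
Rounding up: Carrow 7, Eskel 6, Harke 2, Brisco 6, Arden 2, Dorne 8 (total 31).

Carrow=7, Eskel=6, Harke=2, Brisco=6, Arden=2, Dorne=8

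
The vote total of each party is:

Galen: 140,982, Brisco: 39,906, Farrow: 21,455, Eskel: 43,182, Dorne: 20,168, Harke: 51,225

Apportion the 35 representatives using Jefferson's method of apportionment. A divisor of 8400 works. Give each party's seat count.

Galen 16; Brisco 4; Farrow 2; Eskel 5; Dorne 2; Harke 6

With modified divisor 8400: modified quotas Galen 16.784, Brisco 4.751, Farrow 2.554, Eskel 5.141, Dorne 2.401, Harke 6.098.
Rounding down: Galen 16, Brisco 4, Farrow 2, Eskel 5, Dorne 2, Harke 6 (total 35).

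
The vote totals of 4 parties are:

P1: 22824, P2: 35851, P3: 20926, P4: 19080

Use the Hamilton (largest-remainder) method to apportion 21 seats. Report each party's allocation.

P1 5; P2 8; P3 4; P4 4

The standard divisor is 98681/21 ≈ 4699.095.
Standard quotas: P1 4.8571, P2 7.6293, P3 4.4532, P4 4.0604.
Lower quotas: P1 4, P2 7, P3 4, P4 4 (sum 19, leaving 2 seats).
Remainders in descending order: P1 0.8571, P2 0.6293, P3 0.4532, P4 0.0604.
Largest remainders: P1, P2 receive the extra seats.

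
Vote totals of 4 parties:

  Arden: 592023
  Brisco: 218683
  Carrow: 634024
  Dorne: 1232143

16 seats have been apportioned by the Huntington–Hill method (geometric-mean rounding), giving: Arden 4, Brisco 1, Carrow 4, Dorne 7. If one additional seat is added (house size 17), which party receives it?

Dorne

Priority for the next seat is population ÷ (√(s·(s+1))).
Priorities: Arden 132380.367, Brisco 154632.232, Carrow 141772.076, Dorne 164652.034.
Highest priority: Dorne.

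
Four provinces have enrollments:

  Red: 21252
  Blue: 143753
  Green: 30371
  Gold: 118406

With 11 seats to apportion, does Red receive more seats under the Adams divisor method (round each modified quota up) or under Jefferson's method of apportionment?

Adams: Red 1, Blue 5, Green 1, Gold 4.
Jefferson: Red 0, Blue 6, Green 1, Gold 4.
Red gets 1 under Adams and 0 under Jefferson.

Adams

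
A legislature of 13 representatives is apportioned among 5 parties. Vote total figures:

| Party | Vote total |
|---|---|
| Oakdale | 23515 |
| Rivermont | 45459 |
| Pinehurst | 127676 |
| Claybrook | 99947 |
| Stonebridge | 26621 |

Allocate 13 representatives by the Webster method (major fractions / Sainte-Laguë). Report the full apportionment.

Standard divisor 323218/13 ≈ 24862.923; standard quotas: Oakdale 0.946, Rivermont 1.828, Pinehurst 5.135, Claybrook 4.020, Stonebridge 1.071.
Rounding to the nearest integer gives Oakdale 1, Rivermont 2, Pinehurst 5, Claybrook 4, Stonebridge 1 — total 13, matching the house size, so no adjustment is needed.

Oakdale 1; Rivermont 2; Pinehurst 5; Claybrook 4; Stonebridge 1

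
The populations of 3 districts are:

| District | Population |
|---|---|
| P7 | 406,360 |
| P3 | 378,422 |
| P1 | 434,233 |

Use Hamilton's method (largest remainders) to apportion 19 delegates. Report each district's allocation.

Standard divisor: 1219015 ÷ 19 ≈ 64158.684.
Standard quotas: P7 6.3337, P3 5.8982, P1 6.7681.
Lower quotas: P7 6, P3 5, P1 6 (sum 17, leaving 2 seats).
Remainders in descending order: P3 0.8982, P1 0.7681, P7 0.3337.
The surplus seats go to P3, P1.

P7 6; P3 6; P1 7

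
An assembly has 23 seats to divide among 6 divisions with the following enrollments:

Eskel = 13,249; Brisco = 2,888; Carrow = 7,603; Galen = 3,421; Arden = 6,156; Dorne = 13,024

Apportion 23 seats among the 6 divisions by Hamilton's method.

Eskel=7, Brisco=1, Carrow=4, Galen=2, Arden=3, Dorne=6

The standard divisor is 46341/23 ≈ 2014.826.
Standard quotas: Eskel 6.5758, Brisco 1.4334, Carrow 3.7735, Galen 1.6979, Arden 3.0554, Dorne 6.4641.
Lower quotas: Eskel 6, Brisco 1, Carrow 3, Galen 1, Arden 3, Dorne 6 (sum 20, leaving 3 seats).
Remainders in descending order: Carrow 0.7735, Galen 0.6979, Eskel 0.5758, Dorne 0.4641, Brisco 0.4334, Arden 0.0554.
Largest remainders: Carrow, Galen, Eskel receive the extra seats.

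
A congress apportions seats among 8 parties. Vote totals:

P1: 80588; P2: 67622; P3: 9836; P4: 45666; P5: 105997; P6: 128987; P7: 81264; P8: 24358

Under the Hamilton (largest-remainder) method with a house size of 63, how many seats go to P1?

Standard divisor: 544318 ÷ 63 ≈ 8639.968.
Standard quotas: P1 9.3273, P2 7.8266, P3 1.1384, P4 5.2854, P5 12.2682, P6 14.9291, P7 9.4056, P8 2.8192.
Lower quotas: P1 9, P2 7, P3 1, P4 5, P5 12, P6 14, P7 9, P8 2 (sum 59, leaving 4 seats).
Remainders in descending order: P6 0.9291, P2 0.8266, P8 0.8192, P7 0.4056, P1 0.3273, P4 0.2854, P5 0.2682, P3 0.1384.
The surplus seats go to P6, P2, P8, P7.
P1 receives 9.

9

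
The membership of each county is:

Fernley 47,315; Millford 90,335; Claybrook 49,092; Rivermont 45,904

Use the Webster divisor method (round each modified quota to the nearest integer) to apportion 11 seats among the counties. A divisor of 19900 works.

Fernley 2, Millford 5, Claybrook 2, Rivermont 2

With modified divisor 19900: modified quotas Fernley 2.378, Millford 4.539, Claybrook 2.467, Rivermont 2.307.
Rounding to the nearest integer: Fernley 2, Millford 5, Claybrook 2, Rivermont 2 (total 11).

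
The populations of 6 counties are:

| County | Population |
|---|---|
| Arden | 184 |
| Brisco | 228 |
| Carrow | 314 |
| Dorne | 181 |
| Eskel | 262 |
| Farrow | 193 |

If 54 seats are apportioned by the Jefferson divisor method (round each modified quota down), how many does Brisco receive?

Standard divisor 1362/54 ≈ 25.222; standard quotas: Arden 7.295, Brisco 9.040, Carrow 12.449, Dorne 7.176, Eskel 10.388, Farrow 7.652.
Rounding down gives 7, 9, 12, 7, 10, 7 = 52 seats, so the divisor must be adjusted.
With modified divisor 24: modified quotas Arden 7.667, Brisco 9.500, Carrow 13.083, Dorne 7.542, Eskel 10.917, Farrow 8.042.
Rounding down: Arden 7, Brisco 9, Carrow 13, Dorne 7, Eskel 10, Farrow 8 (total 54).
Brisco receives 9.

9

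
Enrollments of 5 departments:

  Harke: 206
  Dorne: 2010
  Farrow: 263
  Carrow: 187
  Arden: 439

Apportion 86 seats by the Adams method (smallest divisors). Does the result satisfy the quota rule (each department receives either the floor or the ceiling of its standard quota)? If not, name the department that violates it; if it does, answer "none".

Dorne

Standard quotas: Harke 5.706, Dorne 55.671, Farrow 7.284, Carrow 5.179, Arden 12.159.
Adams allocation: Harke 6, Dorne 54, Farrow 8, Carrow 6, Arden 12.
Dorne has quota 55.671 (lower 55, upper 56) but receives 54 — outside the quota interval.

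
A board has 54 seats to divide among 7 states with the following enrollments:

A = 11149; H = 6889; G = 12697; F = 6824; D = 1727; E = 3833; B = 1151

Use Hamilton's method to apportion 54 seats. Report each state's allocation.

A: 14, H: 8, G: 16, F: 8, D: 2, E: 5, B: 1

Standard divisor: 44270 ÷ 54 ≈ 819.815.
Standard quotas: A 13.5994, H 8.4031, G 15.4876, F 8.3238, D 2.1066, E 4.6754, B 1.4040.
Lower quotas: A 13, H 8, G 15, F 8, D 2, E 4, B 1 (sum 51, leaving 3 seats).
Remainders in descending order: E 0.6754, A 0.5994, G 0.4876, B 0.4040, H 0.4031, F 0.3238, D 0.1066.
Largest remainders: E, A, G receive the extra seats.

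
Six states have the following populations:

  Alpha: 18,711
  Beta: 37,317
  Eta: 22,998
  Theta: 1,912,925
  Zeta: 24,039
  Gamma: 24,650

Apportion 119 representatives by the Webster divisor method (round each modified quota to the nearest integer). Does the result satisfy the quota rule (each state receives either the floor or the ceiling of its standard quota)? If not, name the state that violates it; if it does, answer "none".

Theta

Standard quotas: Alpha 1.091, Beta 2.176, Eta 1.341, Theta 111.552, Zeta 1.402, Gamma 1.437.
Webster allocation: Alpha 1, Beta 2, Eta 1, Theta 113, Zeta 1, Gamma 1.
Theta has quota 111.552 (lower 111, upper 112) but receives 113 — outside the quota interval.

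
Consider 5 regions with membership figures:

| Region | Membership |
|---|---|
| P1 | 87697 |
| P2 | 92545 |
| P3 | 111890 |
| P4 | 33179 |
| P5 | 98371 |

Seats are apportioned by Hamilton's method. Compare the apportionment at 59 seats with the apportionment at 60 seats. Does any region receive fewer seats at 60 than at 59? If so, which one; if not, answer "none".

none

At 59 seats: P1 12, P2 13, P3 15, P4 5, P5 14.
At 60 seats: P1 12, P2 13, P3 16, P4 5, P5 14.
No region's allocation decreased.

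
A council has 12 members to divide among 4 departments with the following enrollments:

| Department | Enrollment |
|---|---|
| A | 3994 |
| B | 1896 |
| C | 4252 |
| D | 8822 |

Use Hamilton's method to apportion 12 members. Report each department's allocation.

A=2, B=1, C=3, D=6

The standard divisor is 18964/12 ≈ 1580.333.
Standard quotas: A 2.5273, B 1.1997, C 2.6906, D 5.5824.
Lower quotas: A 2, B 1, C 2, D 5 (sum 10, leaving 2 seats).
Remainders in descending order: C 0.6906, D 0.5824, A 0.5273, B 0.1997.
Largest remainders: C, D receive the extra seats.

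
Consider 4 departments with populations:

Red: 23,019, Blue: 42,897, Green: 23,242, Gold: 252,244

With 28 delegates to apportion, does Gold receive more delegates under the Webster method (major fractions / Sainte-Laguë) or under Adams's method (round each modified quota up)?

Webster

Webster: Red 2, Blue 3, Green 2, Gold 21.
Adams: Red 2, Blue 4, Green 2, Gold 20.
Gold gets 21 under Webster and 20 under Adams.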